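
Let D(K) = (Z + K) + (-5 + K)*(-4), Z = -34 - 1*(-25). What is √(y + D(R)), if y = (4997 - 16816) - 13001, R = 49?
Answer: 2*I*√6239 ≈ 157.97*I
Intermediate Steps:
y = -24820 (y = -11819 - 13001 = -24820)
Z = -9 (Z = -34 + 25 = -9)
D(K) = 11 - 3*K (D(K) = (-9 + K) + (-5 + K)*(-4) = (-9 + K) + (20 - 4*K) = 11 - 3*K)
√(y + D(R)) = √(-24820 + (11 - 3*49)) = √(-24820 + (11 - 147)) = √(-24820 - 136) = √(-24956) = 2*I*√6239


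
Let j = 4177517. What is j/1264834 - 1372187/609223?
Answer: 809450667333/770565963982 ≈ 1.0505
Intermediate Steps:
j/1264834 - 1372187/609223 = 4177517/1264834 - 1372187/609223 = 809450667333/770565963982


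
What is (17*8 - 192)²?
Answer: 3136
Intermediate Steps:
(17*8 - 192)² = (136 - 192)² = (-56)² = 3136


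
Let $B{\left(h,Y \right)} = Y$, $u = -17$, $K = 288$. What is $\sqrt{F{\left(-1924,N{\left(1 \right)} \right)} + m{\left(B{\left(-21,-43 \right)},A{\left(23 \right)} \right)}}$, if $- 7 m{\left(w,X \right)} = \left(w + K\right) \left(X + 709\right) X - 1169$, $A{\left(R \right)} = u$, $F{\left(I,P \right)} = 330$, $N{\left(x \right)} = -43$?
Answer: $7 \sqrt{8413} \approx 642.06$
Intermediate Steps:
$A{\left(R \right)} = -17$
$m{\left(w,X \right)} = 167 - \frac{X \left(288 + w\right) \left(709 + X\right)}{7}$ ($m{\left(w,X \right)} = - \frac{\left(w + 288\right) \left(X + 709\right) X - 1169}{7} = - \frac{\left(288 + w\right) \left(709 + X\right) X - 1169}{7} = - \frac{X \left(288 + w\right) \left(709 + X\right) - 1169}{7} = - \frac{-1169 + X \left(288 + w\right) \left(709 + X\right)}{7} = 167 - \frac{X \left(288 + w\right) \left(709 + X\right)}{7}$)
$\sqrt{F{\left(-1924,N{\left(1 \right)} \right)} + m{\left(B{\left(-21,-43 \right)},A{\left(23 \right)} \right)}} = \sqrt{330 - \left(- \frac{3472433}{7} + 10115 + \frac{518279}{7}\right)} = \sqrt{330 - \left(- \frac{2870922}{7} - \frac{12427}{7}\right)} = \sqrt{330 + \left(167 + \frac{3471264}{7} - \frac{83232}{7} - \frac{518279}{7} + \frac{12427}{7}\right)} = \sqrt{330 + 411907} = \sqrt{412237} = 7 \sqrt{8413}$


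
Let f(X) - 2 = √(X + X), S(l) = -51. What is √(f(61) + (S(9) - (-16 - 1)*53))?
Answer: √(852 + √122) ≈ 29.378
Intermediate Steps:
f(X) = 2 + √2*√X (f(X) = 2 + √(X + X) = 2 + √(2*X) = 2 + √2*√X)
√(f(61) + (S(9) - (-16 - 1)*53)) = √((2 + √2*√61) + (-51 - (-16 - 1)*53)) = √((2 + √122) + (-51 - (-17)*53)) = √((2 + √122) + (-51 - 1*(-901))) = √((2 + √122) + (-51 + 901)) = √((2 + √122) + 850) = √(852 + √122)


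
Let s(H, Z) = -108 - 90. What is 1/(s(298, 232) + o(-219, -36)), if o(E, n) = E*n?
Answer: 1/7686 ≈ 0.00013011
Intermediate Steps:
s(H, Z) = -198
1/(s(298, 232) + o(-219, -36)) = 1/(-198 - 219*(-36)) = 1/(-198 + 7884) = 1/7686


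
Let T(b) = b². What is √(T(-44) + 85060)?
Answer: 2*√21749 ≈ 294.95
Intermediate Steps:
√(T(-44) + 85060) = √((-44)² + 85060) = √(1936 + 85060) = √86996 = 2*√21749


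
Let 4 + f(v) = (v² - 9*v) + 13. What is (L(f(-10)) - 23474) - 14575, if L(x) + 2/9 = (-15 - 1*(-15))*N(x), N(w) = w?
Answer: -342443/9 ≈ -38049.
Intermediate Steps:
f(v) = 9 + v² - 9*v (f(v) = -4 + ((v² - 9*v) + 13) = -4 + (13 + v² - 9*v) = 9 + v² - 9*v)
L(x) = -2/9 (L(x) = -2/9 + (-15 - 1*(-15))*x = -2/9 + (-15 + 15)*x = -2/9 + 0*x = -2/9 + 0 = -2/9)
(L(f(-10)) - 23474) - 14575 = (-2/9 - 23474) - 14575 = -211268/9 - 14575 = -342443/9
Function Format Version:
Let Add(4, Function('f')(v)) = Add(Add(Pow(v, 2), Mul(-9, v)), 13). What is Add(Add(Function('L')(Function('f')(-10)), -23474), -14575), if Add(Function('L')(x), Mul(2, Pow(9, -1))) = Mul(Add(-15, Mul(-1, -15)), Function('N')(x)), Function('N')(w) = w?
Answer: Rational(-342443, 9) ≈ -38049.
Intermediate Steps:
Function('f')(v) = Add(9, Pow(v, 2), Mul(-9, v)) (Function('f')(v) = Add(-4, Add(Add(Pow(v, 2), Mul(-9, v)), 13)) = Add(-4, Add(13, Pow(v, 2), Mul(-9, v))) = Add(9, Pow(v, 2), Mul(-9, v)))
Function('L')(x) = Rational(-2, 9) (Function('L')(x) = Add(Rational(-2, 9), Mul(Add(-15, Mul(-1, -15)), x)) = Add(Rational(-2, 9), Mul(Add(-15, 15), x)) = Add(Rational(-2, 9), Mul(0, x)) = Add(Rational(-2, 9), 0) = Rational(-2, 9))
Add(Add(Function('L')(Function('f')(-10)), -23474), -14575) = Add(Add(Rational(-2, 9), -23474), -14575) = Add(Rational(-211268, 9), -14575) = Rational(-342443, 9)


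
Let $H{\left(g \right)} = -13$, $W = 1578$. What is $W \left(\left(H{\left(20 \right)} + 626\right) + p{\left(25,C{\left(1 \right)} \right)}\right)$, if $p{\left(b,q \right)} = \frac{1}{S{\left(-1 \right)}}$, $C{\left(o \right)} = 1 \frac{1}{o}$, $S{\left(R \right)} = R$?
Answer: $965736$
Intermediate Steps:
$C{\left(o \right)} = \frac{1}{o}$
$p{\left(b,q \right)} = -1$ ($p{\left(b,q \right)} = \frac{1}{-1} = -1$)
$W \left(\left(H{\left(20 \right)} + 626\right) + p{\left(25,C{\left(1 \right)} \right)}\right) = 1578 \left(\left(-13 + 626\right) - 1\right) = 1578 \left(613 - 1\right) = 1578 \cdot 612 = 965736$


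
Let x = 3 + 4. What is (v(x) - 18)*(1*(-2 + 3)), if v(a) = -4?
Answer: -22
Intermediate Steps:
x = 7
(v(x) - 18)*(1*(-2 + 3)) = (-4 - 18)*(1*(-2 + 3)) = -22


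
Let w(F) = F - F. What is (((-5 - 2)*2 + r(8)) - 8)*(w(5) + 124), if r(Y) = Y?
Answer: -1736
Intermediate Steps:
w(F) = 0
(((-5 - 2)*2 + r(8)) - 8)*(w(5) + 124) = (((-5 - 2)*2 + 8) - 8)*(0 + 124) = ((-7*2 + 8) - 8)*124 = ((-14 + 8) - 8)*124 = (-6 - 8)*124 = -14*124 = -1736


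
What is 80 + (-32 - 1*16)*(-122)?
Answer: 5936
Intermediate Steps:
80 + (-32 - 1*16)*(-122) = 80 + (-32 - 16)*(-122) = 80 - 48*(-122) = 80 + 5856 = 5936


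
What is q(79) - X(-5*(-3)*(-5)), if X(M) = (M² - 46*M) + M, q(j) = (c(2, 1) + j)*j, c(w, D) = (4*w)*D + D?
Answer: -2048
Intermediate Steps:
c(w, D) = D + 4*D*w (c(w, D) = 4*D*w + D = D + 4*D*w)
q(j) = j*(9 + j) (q(j) = (1*(1 + 4*2) + j)*j = (1*(1 + 8) + j)*j = (1*9 + j)*j = (9 + j)*j = j*(9 + j))
X(M) = M² - 45*M
q(79) - X(-5*(-3)*(-5)) = 79*(9 + 79) - -5*(-3)*(-5)*(-45 - 5*(-3)*(-5)) = 79*88 - 15*(-5)*(-45 + 15*(-5)) = 6952 - (-75)*(-45 - 75) = 6952 - (-75)*(-120) = 6952 - 1*9000 = 6952 - 9000 = -2048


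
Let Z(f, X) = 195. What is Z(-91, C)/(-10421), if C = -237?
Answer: -195/10421 ≈ -0.018712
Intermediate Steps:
Z(-91, C)/(-10421) = 195/(-10421) = 195*(-1/10421) = -195/10421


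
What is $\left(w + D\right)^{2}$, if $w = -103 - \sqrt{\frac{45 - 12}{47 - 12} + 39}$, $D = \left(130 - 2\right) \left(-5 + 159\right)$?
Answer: $\frac{\left(686315 - \sqrt{48930}\right)^{2}}{1225} \approx 3.8427 \cdot 10^{8}$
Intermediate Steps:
$D = 19712$ ($D = 128 \cdot 154 = 19712$)
$w = -103 - \frac{\sqrt{48930}}{35}$ ($w = -103 - \sqrt{\frac{33}{35} + 39} = -103 - \sqrt{\frac{1398}{35}} = -103 - \frac{\sqrt{48930}}{35} \approx -109.32$)
$\left(w + D\right)^{2} = \left(\left(-103 - \frac{\sqrt{48930}}{35}\right) + 19712\right)^{2} = \left(19609 - \frac{\sqrt{48930}}{35}\right)^{2}$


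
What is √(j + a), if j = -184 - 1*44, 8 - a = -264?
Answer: 2*√11 ≈ 6.6332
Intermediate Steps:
a = 272 (a = 8 - 1*(-264) = 8 + 264 = 272)
j = -228 (j = -184 - 44 = -228)
√(j + a) = √(-228 + 272) = √44 = 2*√11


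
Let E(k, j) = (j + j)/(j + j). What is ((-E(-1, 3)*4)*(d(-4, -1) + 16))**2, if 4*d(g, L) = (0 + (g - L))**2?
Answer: 5329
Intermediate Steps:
E(k, j) = 1 (E(k, j) = (2*j)/((2*j)) = (2*j)*(1/(2*j)) = 1)
d(g, L) = (g - L)**2/4 (d(g, L) = (0 + (g - L))**2/4 = (g - L)**2/4)
((-E(-1, 3)*4)*(d(-4, -1) + 16))**2 = ((-1*1*4)*((-1 - 1*(-4))**2/4 + 16))**2 = ((-1*4)*((-1 + 4)**2/4 + 16))**2 = (-4*((1/4)*3**2 + 16))**2 = (-4*((1/4)*9 + 16))**2 = (-4*(9/4 + 16))**2 = (-4*73/4)**2 = (-73)**2 = 5329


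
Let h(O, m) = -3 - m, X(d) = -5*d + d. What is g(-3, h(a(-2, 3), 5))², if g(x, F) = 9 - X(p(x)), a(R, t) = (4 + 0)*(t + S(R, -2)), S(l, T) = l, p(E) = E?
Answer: 9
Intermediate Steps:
a(R, t) = 4*R + 4*t (a(R, t) = (4 + 0)*(t + R) = 4*(R + t) = 4*R + 4*t)
X(d) = -4*d
g(x, F) = 9 + 4*x (g(x, F) = 9 - (-4)*x = 9 + 4*x)
g(-3, h(a(-2, 3), 5))² = (9 + 4*(-3))² = (9 - 12)² = (-3)² = 9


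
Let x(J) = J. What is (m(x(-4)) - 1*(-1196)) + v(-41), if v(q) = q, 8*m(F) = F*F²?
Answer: 1147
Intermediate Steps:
m(F) = F³/8 (m(F) = (F*F²)/8 = F³/8)
(m(x(-4)) - 1*(-1196)) + v(-41) = ((⅛)*(-4)³ - 1*(-1196)) - 41 = ((⅛)*(-64) + 1196) - 41 = (-8 + 1196) - 41 = 1188 - 41 = 1147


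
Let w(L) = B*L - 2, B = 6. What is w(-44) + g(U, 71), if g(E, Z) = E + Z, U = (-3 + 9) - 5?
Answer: -194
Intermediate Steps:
U = 1 (U = 6 - 5 = 1)
w(L) = -2 + 6*L (w(L) = 6*L - 2 = -2 + 6*L)
w(-44) + g(U, 71) = (-2 + 6*(-44)) + (1 + 71) = (-2 - 264) + 72 = -266 + 72 = -194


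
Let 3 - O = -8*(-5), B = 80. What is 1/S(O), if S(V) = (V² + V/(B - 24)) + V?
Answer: 56/74555 ≈ 0.00075112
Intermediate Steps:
O = -37 (O = 3 - (-8)*(-5) = 3 - 1*40 = 3 - 40 = -37)
S(V) = V² + 57*V/56 (S(V) = (V² + V/(80 - 24)) + V = (V² + V/56) + V = V² + 57*V/56)
1/S(O) = 1/((1/56)*(-37)*(57 + 56*(-37))) = 1/((1/56)*(-37)*(57 - 2072)) = 1/((1/56)*(-37)*(-2015)) = 1/(74555/56) = 56/74555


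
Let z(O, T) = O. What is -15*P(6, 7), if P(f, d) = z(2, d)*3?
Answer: -90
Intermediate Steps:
P(f, d) = 6 (P(f, d) = 2*3 = 6)
-15*P(6, 7) = -15*6 = -90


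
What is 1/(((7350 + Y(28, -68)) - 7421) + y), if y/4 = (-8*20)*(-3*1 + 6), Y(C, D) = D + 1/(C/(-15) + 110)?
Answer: -1622/3339683 ≈ -0.00048567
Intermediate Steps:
Y(C, D) = D + 1/(110 - C/15) (Y(C, D) = D + 1/(C*(-1/15) + 110) = D + 1/(-C/15 + 110) = D + 1/(110 - C/15))
y = -1920 (y = 4*((-8*20)*(-3*1 + 6)) = 4*(-160*(-3 + 6)) = 4*(-160*3) = 4*(-480) = -1920)
1/(((7350 + Y(28, -68)) - 7421) + y) = 1/(((7350 + (-15 - 1650*(-68) + 28*(-68))/(-1650 + 28)) - 7421) - 1920) = 1/(((7350 + (-15 + 112200 - 1904)/(-1622)) - 7421) - 1920) = 1/(((7350 - 1/1622*110281) - 7421) - 1920) = 1/(((7350 - 110281/1622) - 7421) - 1920) = 1/((11811419/1622 - 7421) - 1920) = 1/(-225443/1622 - 1920) = 1/(-3339683/1622) = -1622/3339683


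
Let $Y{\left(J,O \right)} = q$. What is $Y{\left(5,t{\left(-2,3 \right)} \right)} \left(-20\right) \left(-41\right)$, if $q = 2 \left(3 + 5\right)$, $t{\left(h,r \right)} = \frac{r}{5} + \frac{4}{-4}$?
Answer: $13120$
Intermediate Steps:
$t{\left(h,r \right)} = -1 + \frac{r}{5}$ ($t{\left(h,r \right)} = r \frac{1}{5} + 4 \left(- \frac{1}{4}\right) = \frac{r}{5} - 1 = -1 + \frac{r}{5}$)
$q = 16$ ($q = 2 \cdot 8 = 16$)
$Y{\left(J,O \right)} = 16$
$Y{\left(5,t{\left(-2,3 \right)} \right)} \left(-20\right) \left(-41\right) = 16 \left(-20\right) \left(-41\right) = \left(-320\right) \left(-41\right) = 13120$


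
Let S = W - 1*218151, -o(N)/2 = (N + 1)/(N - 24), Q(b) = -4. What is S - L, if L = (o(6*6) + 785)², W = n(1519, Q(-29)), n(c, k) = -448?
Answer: -29706493/36 ≈ -8.2518e+5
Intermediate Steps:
W = -448
o(N) = -2*(1 + N)/(-24 + N) (o(N) = -2*(N + 1)/(N - 24) = -2*(1 + N)/(-24 + N))
L = 21836929/36 (L = (2*(-1 - 6*6)/(-24 + 6*6) + 785)² = (2*(-1 - 1*36)/(-24 + 36) + 785)² = (2*(-1 - 36)/12 + 785)² = (2*(1/12)*(-37) + 785)² = (-37/6 + 785)² = (4673/6)² = 21836929/36 ≈ 6.0658e+5)
S = -218599 (S = -448 - 1*218151 = -448 - 218151 = -218599)
S - L = -218599 - 1*21836929/36 = -218599 - 21836929/36 = -29706493/36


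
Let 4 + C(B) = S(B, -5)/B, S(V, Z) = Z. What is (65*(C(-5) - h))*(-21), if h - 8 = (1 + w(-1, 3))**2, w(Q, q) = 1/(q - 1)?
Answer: 72345/4 ≈ 18086.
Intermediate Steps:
w(Q, q) = 1/(-1 + q)
C(B) = -4 - 5/B
h = 41/4 (h = 8 + (1 + 1/(-1 + 3))**2 = 8 + (1 + 1/2)**2 = 8 + (3/2)**2 = 8 + 9/4 = 41/4 ≈ 10.250)
(65*(C(-5) - h))*(-21) = (65*((-4 - 5/(-5)) - 1*41/4))*(-21) = (65*((-4 - 5*(-1/5)) - 41/4))*(-21) = (65*((-4 + 1) - 41/4))*(-21) = (65*(-3 - 41/4))*(-21) = (65*(-53/4))*(-21) = -3445/4*(-21) = 72345/4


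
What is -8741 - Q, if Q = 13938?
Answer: -22679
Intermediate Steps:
-8741 - Q = -8741 - 1*13938 = -8741 - 13938 = -22679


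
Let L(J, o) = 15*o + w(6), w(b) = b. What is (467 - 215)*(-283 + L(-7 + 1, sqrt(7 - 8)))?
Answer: -69804 + 3780*I ≈ -69804.0 + 3780.0*I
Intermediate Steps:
L(J, o) = 6 + 15*o (L(J, o) = 15*o + 6 = 6 + 15*o)
(467 - 215)*(-283 + L(-7 + 1, sqrt(7 - 8))) = (467 - 215)*(-283 + (6 + 15*sqrt(7 - 8))) = 252*(-283 + (6 + 15*sqrt(-1))) = 252*(-283 + (6 + 15*I)) = 252*(-277 + 15*I) = -69804 + 3780*I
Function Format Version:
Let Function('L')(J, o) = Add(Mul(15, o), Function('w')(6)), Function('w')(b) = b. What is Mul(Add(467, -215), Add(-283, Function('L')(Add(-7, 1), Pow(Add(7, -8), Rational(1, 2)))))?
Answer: Add(-69804, Mul(3780, I)) ≈ Add(-69804., Mul(3780.0, I))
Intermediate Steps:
Function('L')(J, o) = Add(6, Mul(15, o)) (Function('L')(J, o) = Add(Mul(15, o), 6) = Add(6, Mul(15, o)))
Mul(Add(467, -215), Add(-283, Function('L')(Add(-7, 1), Pow(Add(7, -8), Rational(1, 2))))) = Mul(Add(467, -215), Add(-283, Add(6, Mul(15, Pow(Add(7, -8), Rational(1, 2)))))) = Mul(252, Add(-283, Add(6, Mul(15, Pow(-1, Rational(1, 2)))))) = Mul(252, Add(-283, Add(6, Mul(15, I)))) = Mul(252, Add(-277, Mul(15, I))) = Add(-69804, Mul(3780, I))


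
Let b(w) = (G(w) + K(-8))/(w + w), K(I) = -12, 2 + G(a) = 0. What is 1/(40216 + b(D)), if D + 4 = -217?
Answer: 221/8887743 ≈ 2.4866e-5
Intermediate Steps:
D = -221 (D = -4 - 217 = -221)
G(a) = -2 (G(a) = -2 + 0 = -2)
b(w) = -7/w (b(w) = (-2 - 12)/(w + w) = -14*1/(2*w) = -7/w)
1/(40216 + b(D)) = 1/(40216 - 7/(-221)) = 1/(40216 - 7*(-1/221)) = 1/(40216 + 7/221) = 1/(8887743/221) = 221/8887743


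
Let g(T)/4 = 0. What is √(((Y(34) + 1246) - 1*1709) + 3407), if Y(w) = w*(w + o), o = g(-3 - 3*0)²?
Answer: 10*√41 ≈ 64.031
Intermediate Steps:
g(T) = 0 (g(T) = 4*0 = 0)
o = 0 (o = 0² = 0)
Y(w) = w² (Y(w) = w*(w + 0) = w*w = w²)
√(((Y(34) + 1246) - 1*1709) + 3407) = √(((34² + 1246) - 1*1709) + 3407) = √(((1156 + 1246) - 1709) + 3407) = √((2402 - 1709) + 3407) = √(693 + 3407) = √4100 = 10*√41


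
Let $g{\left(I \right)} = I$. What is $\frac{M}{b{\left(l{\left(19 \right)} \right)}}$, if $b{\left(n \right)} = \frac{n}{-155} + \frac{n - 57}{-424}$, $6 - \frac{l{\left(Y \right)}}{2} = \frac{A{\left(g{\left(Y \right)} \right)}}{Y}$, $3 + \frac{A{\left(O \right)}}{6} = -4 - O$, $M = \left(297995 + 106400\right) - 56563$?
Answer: $- \frac{28955390784}{9653} \approx -2.9996 \cdot 10^{6}$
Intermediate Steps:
$M = 347832$ ($M = 404395 - 56563 = 347832$)
$A{\left(O \right)} = -42 - 6 O$ ($A{\left(O \right)} = -18 + 6 \left(-4 - O\right) = -18 - \left(24 + 6 O\right) = -42 - 6 O$)
$l{\left(Y \right)} = 12 - \frac{2 \left(-42 - 6 Y\right)}{Y}$ ($l{\left(Y \right)} = 12 - 2 \frac{-42 - 6 Y}{Y} = 12 - \frac{2 \left(-42 - 6 Y\right)}{Y}$)
$b{\left(n \right)} = \frac{57}{424} - \frac{579 n}{65720}$ ($b{\left(n \right)} = n \left(- \frac{1}{155}\right) + \left(n - 57\right) \left(- \frac{1}{424}\right) = - \frac{n}{155} + \left(-57 + n\right) \left(- \frac{1}{424}\right) = - \frac{n}{155} - \left(- \frac{57}{424} + \frac{n}{424}\right) = \frac{57}{424} - \frac{579 n}{65720}$)
$\frac{M}{b{\left(l{\left(19 \right)} \right)}} = \frac{347832}{\frac{57}{424} - \frac{579 \left(24 + \frac{84}{19}\right)}{65720}} = \frac{347832}{\frac{57}{424} - \frac{15633}{62434}} = \frac{347832}{- \frac{28959}{249736}} = 347832 \left(- \frac{249736}{28959}\right) = - \frac{28955390784}{9653}$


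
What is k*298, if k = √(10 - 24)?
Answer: 298*I*√14 ≈ 1115.0*I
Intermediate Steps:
k = I*√14 (k = √(-14) = I*√14 ≈ 3.7417*I)
k*298 = (I*√14)*298 = 298*I*√14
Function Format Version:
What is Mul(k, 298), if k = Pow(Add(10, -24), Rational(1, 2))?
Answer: Mul(298, I, Pow(14, Rational(1, 2))) ≈ Mul(1115.0, I)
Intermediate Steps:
k = Mul(I, Pow(14, Rational(1, 2))) (k = Pow(-14, Rational(1, 2)) = Mul(I, Pow(14, Rational(1, 2))) ≈ Mul(3.7417, I))
Mul(k, 298) = Mul(Mul(I, Pow(14, Rational(1, 2))), 298) = Mul(298, I, Pow(14, Rational(1, 2)))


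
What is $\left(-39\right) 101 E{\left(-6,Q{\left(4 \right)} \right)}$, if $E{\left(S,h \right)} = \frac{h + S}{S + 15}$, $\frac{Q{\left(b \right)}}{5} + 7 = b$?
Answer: $9191$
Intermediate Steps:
$Q{\left(b \right)} = -35 + 5 b$
$E{\left(S,h \right)} = \frac{S + h}{15 + S}$
$\left(-39\right) 101 E{\left(-6,Q{\left(4 \right)} \right)} = \left(-39\right) 101 \frac{-6 + \left(-35 + 5 \cdot 4\right)}{15 - 6} = - 3939 \frac{-6 + \left(-35 + 20\right)}{9} = - 3939 \frac{-6 - 15}{9} = - 3939 \cdot \frac{1}{9} \left(-21\right) = \left(-3939\right) \left(- \frac{7}{3}\right) = 9191$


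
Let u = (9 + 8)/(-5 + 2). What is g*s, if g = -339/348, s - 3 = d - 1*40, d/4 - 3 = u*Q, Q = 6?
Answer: 18193/116 ≈ 156.84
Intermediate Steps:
u = -17/3 (u = 17/(-3) = 17*(-1/3) = -17/3 ≈ -5.6667)
d = -124 (d = 12 + 4*(-17/3*6) = 12 + 4*(-34) = 12 - 136 = -124)
s = -161 (s = 3 + (-124 - 1*40) = 3 + (-124 - 40) = 3 - 164 = -161)
g = -113/116 (g = -339*1/348 = -113/116 ≈ -0.97414)
g*s = -113/116*(-161) = 18193/116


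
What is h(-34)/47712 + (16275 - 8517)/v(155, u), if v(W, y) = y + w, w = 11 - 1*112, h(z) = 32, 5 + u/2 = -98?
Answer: -11566871/457737 ≈ -25.270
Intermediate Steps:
u = -206 (u = -10 + 2*(-98) = -10 - 196 = -206)
w = -101 (w = 11 - 112 = -101)
v(W, y) = -101 + y (v(W, y) = y - 101 = -101 + y)
h(-34)/47712 + (16275 - 8517)/v(155, u) = 32/47712 + (16275 - 8517)/(-101 - 206) = 32*(1/47712) + 7758/(-307) = 1/1491 + 7758*(-1/307) = 1/1491 - 7758/307 = -11566871/457737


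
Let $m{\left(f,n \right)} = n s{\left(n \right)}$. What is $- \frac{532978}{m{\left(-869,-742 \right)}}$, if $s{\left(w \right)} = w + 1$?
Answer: $- \frac{266489}{274911} \approx -0.96936$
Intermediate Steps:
$s{\left(w \right)} = 1 + w$
$m{\left(f,n \right)} = n \left(1 + n\right)$
$- \frac{532978}{m{\left(-869,-742 \right)}} = - \frac{532978}{\left(-742\right) \left(1 - 742\right)} = - \frac{532978}{\left(-742\right) \left(-741\right)} = - \frac{532978}{549822} = \left(-532978\right) \frac{1}{549822} = - \frac{266489}{274911}$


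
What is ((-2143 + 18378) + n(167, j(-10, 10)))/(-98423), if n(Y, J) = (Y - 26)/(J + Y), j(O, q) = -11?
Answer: -12601/76388 ≈ -0.16496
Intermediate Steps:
n(Y, J) = (-26 + Y)/(J + Y)
((-2143 + 18378) + n(167, j(-10, 10)))/(-98423) = ((-2143 + 18378) + (-26 + 167)/(-11 + 167))/(-98423) = (16235 + 141/156)*(-1/98423) = (16235 + (1/156)*141)*(-1/98423) = (16235 + 47/52)*(-1/98423) = (844267/52)*(-1/98423) = -12601/76388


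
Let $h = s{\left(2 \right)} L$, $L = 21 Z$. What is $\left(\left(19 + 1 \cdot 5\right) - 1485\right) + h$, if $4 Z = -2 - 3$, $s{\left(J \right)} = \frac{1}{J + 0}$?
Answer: $- \frac{11793}{8} \approx -1474.1$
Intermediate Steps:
$s{\left(J \right)} = \frac{1}{J}$
$Z = - \frac{5}{4}$ ($Z = \frac{-2 - 3}{4} = \frac{1}{4} \left(-5\right) = - \frac{5}{4} \approx -1.25$)
$L = - \frac{105}{4}$ ($L = 21 \left(- \frac{5}{4}\right) = - \frac{105}{4} \approx -26.25$)
$h = - \frac{105}{8}$ ($h = \frac{1}{2} \left(- \frac{105}{4}\right) = - \frac{105}{8} \approx -13.125$)
$\left(\left(19 + 1 \cdot 5\right) - 1485\right) + h = \left(\left(19 + 1 \cdot 5\right) - 1485\right) - \frac{105}{8} = \left(\left(19 + 5\right) - 1485\right) - \frac{105}{8} = \left(24 - 1485\right) - \frac{105}{8} = -1461 - \frac{105}{8} = - \frac{11793}{8}$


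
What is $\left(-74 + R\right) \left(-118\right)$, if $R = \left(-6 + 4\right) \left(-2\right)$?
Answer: $8260$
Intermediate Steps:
$R = 4$ ($R = \left(-2\right) \left(-2\right) = 4$)
$\left(-74 + R\right) \left(-118\right) = \left(-74 + 4\right) \left(-118\right) = \left(-70\right) \left(-118\right) = 8260$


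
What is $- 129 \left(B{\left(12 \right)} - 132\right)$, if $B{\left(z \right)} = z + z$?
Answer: $13932$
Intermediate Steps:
$B{\left(z \right)} = 2 z$
$- 129 \left(B{\left(12 \right)} - 132\right) = - 129 \left(2 \cdot 12 - 132\right) = - 129 \left(24 - 132\right) = \left(-129\right) \left(-108\right) = 13932$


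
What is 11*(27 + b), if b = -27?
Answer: 0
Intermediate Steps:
11*(27 + b) = 11*(27 - 27) = 11*0 = 0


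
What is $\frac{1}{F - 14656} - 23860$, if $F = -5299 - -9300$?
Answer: $- \frac{254228301}{10655} \approx -23860.0$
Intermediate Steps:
$F = 4001$ ($F = -5299 + 9300 = 4001$)
$\frac{1}{F - 14656} - 23860 = \frac{1}{4001 - 14656} - 23860 = \frac{1}{-10655} - 23860 = - \frac{1}{10655} - 23860 = - \frac{254228301}{10655}$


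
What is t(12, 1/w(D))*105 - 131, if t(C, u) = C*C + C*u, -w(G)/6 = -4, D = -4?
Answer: 30083/2 ≈ 15042.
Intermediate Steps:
w(G) = 24 (w(G) = -6*(-4) = 24)
t(C, u) = C² + C*u
t(12, 1/w(D))*105 - 131 = (12*(12 + 1/24))*105 - 131 = (12*(289/24))*105 - 131 = (289/2)*105 - 131 = 30345/2 - 131 = 30083/2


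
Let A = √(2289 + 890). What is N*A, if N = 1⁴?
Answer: 17*√11 ≈ 56.383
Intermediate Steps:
N = 1
A = 17*√11 (A = √3179 = 17*√11 ≈ 56.383)
N*A = 1*(17*√11) = 17*√11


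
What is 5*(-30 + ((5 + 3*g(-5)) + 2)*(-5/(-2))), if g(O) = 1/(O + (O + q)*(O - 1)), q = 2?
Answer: -775/13 ≈ -59.615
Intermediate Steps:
g(O) = 1/(O + (-1 + O)*(2 + O)) (g(O) = 1/(O + (O + 2)*(O - 1)) = 1/(O + (2 + O)*(-1 + O)) = 1/(O + (-1 + O)*(2 + O)))
5*(-30 + ((5 + 3*g(-5)) + 2)*(-5/(-2))) = 5*(-30 + ((5 + 3/(-2 + (-5)² + 2*(-5))) + 2)*(-5/(-2))) = 5*(-30 + ((5 + 3/(-2 + 25 - 10)) + 2)*(-5*(-½))) = 5*(-30 + ((5 + 3/13) + 2)*(5/2)) = 5*(-30 + (68/13 + 2)*(5/2)) = 5*(-30 + (94/13)*(5/2)) = 5*(-30 + 235/13) = 5*(-155/13) = -775/13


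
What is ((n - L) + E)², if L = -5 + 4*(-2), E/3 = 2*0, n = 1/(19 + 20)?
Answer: 258064/1521 ≈ 169.67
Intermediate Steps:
n = 1/39 ≈ 0.025641
E = 0 (E = 3*(2*0) = 3*0 = 0)
L = -13 (L = -5 - 8 = -13)
((n - L) + E)² = ((1/39 - 1*(-13)) + 0)² = ((1/39 + 13) + 0)² = (508/39 + 0)² = (508/39)² = 258064/1521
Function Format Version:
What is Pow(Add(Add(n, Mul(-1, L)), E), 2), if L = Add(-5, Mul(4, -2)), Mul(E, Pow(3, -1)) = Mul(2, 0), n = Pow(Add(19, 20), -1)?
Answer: Rational(258064, 1521) ≈ 169.67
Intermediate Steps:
n = Rational(1, 39) (n = Pow(39, -1) = Rational(1, 39) ≈ 0.025641)
E = 0 (E = Mul(3, Mul(2, 0)) = Mul(3, 0) = 0)
L = -13 (L = Add(-5, -8) = -13)
Pow(Add(Add(n, Mul(-1, L)), E), 2) = Pow(Add(Add(Rational(1, 39), Mul(-1, -13)), 0), 2) = Pow(Add(Add(Rational(1, 39), 13), 0), 2) = Pow(Add(Rational(508, 39), 0), 2) = Pow(Rational(508, 39), 2) = Rational(258064, 1521)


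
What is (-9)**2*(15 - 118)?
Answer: -8343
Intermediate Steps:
(-9)**2*(15 - 118) = 81*(-103) = -8343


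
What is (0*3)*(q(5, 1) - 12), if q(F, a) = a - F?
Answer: 0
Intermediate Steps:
(0*3)*(q(5, 1) - 12) = (0*3)*((1 - 1*5) - 12) = 0*((1 - 5) - 12) = 0*(-4 - 12) = 0*(-16) = 0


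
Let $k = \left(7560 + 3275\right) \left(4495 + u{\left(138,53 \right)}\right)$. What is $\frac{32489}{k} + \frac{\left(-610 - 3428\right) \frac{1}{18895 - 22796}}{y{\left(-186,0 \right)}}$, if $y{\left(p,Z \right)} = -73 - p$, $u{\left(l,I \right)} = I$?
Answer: $\frac{213304441597}{21722197872540} \approx 0.0098197$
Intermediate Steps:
$k = 49277580$ ($k = \left(7560 + 3275\right) \left(4495 + 53\right) = 10835 \cdot 4548 = 49277580$)
$\frac{32489}{k} + \frac{\left(-610 - 3428\right) \frac{1}{18895 - 22796}}{y{\left(-186,0 \right)}} = \frac{32489}{49277580} + \frac{\left(-610 - 3428\right) \frac{1}{18895 - 22796}}{-73 - -186} = 32489 \cdot \frac{1}{49277580} + \frac{\left(-4038\right) \frac{1}{-3901}}{-73 + 186} = \frac{32489}{49277580} + \frac{\left(-4038\right) \left(- \frac{1}{3901}\right)}{113} = \frac{32489}{49277580} + \frac{4038}{3901} \cdot \frac{1}{113} = \frac{32489}{49277580} + \frac{4038}{440813} = \frac{213304441597}{21722197872540}$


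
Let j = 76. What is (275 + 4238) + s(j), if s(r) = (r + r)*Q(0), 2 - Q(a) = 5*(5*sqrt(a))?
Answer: 4817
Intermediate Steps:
Q(a) = 2 - 25*sqrt(a) (Q(a) = 2 - 5*5*sqrt(a) = 2 - 25*sqrt(a))
s(r) = 4*r (s(r) = (r + r)*(2 - 25*sqrt(0)) = (2*r)*(2 - 25*0) = (2*r)*(2 + 0) = (2*r)*2 = 4*r)
(275 + 4238) + s(j) = (275 + 4238) + 4*76 = 4513 + 304 = 4817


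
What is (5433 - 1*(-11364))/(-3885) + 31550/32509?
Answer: -141160641/42099155 ≈ -3.3531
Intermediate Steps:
(5433 - 1*(-11364))/(-3885) + 31550/32509 = (5433 + 11364)*(-1/3885) + 31550*(1/32509) = 16797*(-1/3885) + 31550/32509 = -5599/1295 + 31550/32509 = -141160641/42099155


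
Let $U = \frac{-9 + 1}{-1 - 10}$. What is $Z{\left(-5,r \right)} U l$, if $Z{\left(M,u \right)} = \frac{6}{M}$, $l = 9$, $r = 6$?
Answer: $- \frac{432}{55} \approx -7.8545$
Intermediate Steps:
$U = \frac{8}{11}$ ($U = - \frac{8}{-11} = \left(-8\right) \left(- \frac{1}{11}\right) = \frac{8}{11} \approx 0.72727$)
$Z{\left(-5,r \right)} U l = \frac{6}{-5} \cdot \frac{8}{11} \cdot 9 = 6 \left(- \frac{1}{5}\right) \frac{8}{11} \cdot 9 = \left(- \frac{6}{5}\right) \frac{8}{11} \cdot 9 = \left(- \frac{48}{55}\right) 9 = - \frac{432}{55}$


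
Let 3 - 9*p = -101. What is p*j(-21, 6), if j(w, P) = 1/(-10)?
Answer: -52/45 ≈ -1.1556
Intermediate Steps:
p = 104/9 (p = ⅓ - ⅑*(-101) = ⅓ + 101/9 = 104/9 ≈ 11.556)
j(w, P) = -⅒
p*j(-21, 6) = (104/9)*(-⅒) = -52/45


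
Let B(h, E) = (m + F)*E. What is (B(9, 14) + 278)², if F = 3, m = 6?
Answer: 163216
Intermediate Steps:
B(h, E) = 9*E (B(h, E) = (6 + 3)*E = 9*E)
(B(9, 14) + 278)² = (9*14 + 278)² = (126 + 278)² = 404² = 163216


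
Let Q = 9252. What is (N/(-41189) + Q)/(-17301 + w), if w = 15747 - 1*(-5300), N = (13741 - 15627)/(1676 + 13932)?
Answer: 2973953221855/1204110329176 ≈ 2.4698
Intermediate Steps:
N = -943/7804 (N = -1886/15608 = -1886*1/15608 = -943/7804 ≈ -0.12084)
w = 21047 (w = 15747 + 5300 = 21047)
(N/(-41189) + Q)/(-17301 + w) = (-943/7804/(-41189) + 9252)/(-17301 + 21047) = (-943/7804*(-1/41189) + 9252)/3746 = (943/321438956 + 9252)*(1/3746) = (2973953221855/321438956)*(1/3746) = 2973953221855/1204110329176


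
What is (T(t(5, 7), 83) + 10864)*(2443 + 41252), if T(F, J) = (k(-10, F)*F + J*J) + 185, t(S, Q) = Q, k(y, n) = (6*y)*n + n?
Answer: 657478665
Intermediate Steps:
k(y, n) = n + 6*n*y (k(y, n) = 6*n*y + n = n + 6*n*y)
T(F, J) = 185 + J² - 59*F² (T(F, J) = ((F*(1 + 6*(-10)))*F + J*J) + 185 = ((F*(1 - 60))*F + J²) + 185 = ((F*(-59))*F + J²) + 185 = ((-59*F)*F + J²) + 185 = (-59*F² + J²) + 185 = (J² - 59*F²) + 185 = 185 + J² - 59*F²)
(T(t(5, 7), 83) + 10864)*(2443 + 41252) = ((185 + 83² - 59*7²) + 10864)*(2443 + 41252) = ((185 + 6889 - 59*49) + 10864)*43695 = ((185 + 6889 - 2891) + 10864)*43695 = (4183 + 10864)*43695 = 15047*43695 = 657478665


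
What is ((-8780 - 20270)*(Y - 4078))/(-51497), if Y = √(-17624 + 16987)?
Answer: -118465900/51497 + 203350*I*√13/51497 ≈ -2300.4 + 14.238*I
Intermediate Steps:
Y = 7*I*√13 (Y = √(-637) = 7*I*√13 ≈ 25.239*I)
((-8780 - 20270)*(Y - 4078))/(-51497) = ((-8780 - 20270)*(7*I*√13 - 4078))/(-51497) = -29050*(-4078 + 7*I*√13)*(-1/51497) = (118465900 - 203350*I*√13)*(-1/51497) = -118465900/51497 + 203350*I*√13/51497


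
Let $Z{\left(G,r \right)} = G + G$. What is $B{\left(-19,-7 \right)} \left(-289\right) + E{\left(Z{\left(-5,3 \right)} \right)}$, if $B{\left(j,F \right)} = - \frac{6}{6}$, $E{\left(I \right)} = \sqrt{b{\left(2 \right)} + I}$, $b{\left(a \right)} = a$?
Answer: $289 + 2 i \sqrt{2} \approx 289.0 + 2.8284 i$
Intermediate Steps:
$Z{\left(G,r \right)} = 2 G$
$E{\left(I \right)} = \sqrt{2 + I}$
$B{\left(j,F \right)} = -1$ ($B{\left(j,F \right)} = \left(-6\right) \frac{1}{6} = -1$)
$B{\left(-19,-7 \right)} \left(-289\right) + E{\left(Z{\left(-5,3 \right)} \right)} = \left(-1\right) \left(-289\right) + \sqrt{2 + 2 \left(-5\right)} = 289 + \sqrt{2 - 10} = 289 + \sqrt{-8} = 289 + 2 i \sqrt{2}$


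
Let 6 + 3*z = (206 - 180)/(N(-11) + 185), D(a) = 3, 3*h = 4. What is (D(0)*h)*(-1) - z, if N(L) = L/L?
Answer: -571/279 ≈ -2.0466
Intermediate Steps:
h = 4/3 (h = (⅓)*4 = 4/3 ≈ 1.3333)
N(L) = 1
z = -545/279 (z = -2 + ((206 - 180)/(1 + 185))/3 = -2 + (26/186)/3 = -2 + (26*(1/186))/3 = -2 + (⅓)*(13/93) = -2 + 13/279 = -545/279 ≈ -1.9534)
(D(0)*h)*(-1) - z = (3*(4/3))*(-1) - 1*(-545/279) = 4*(-1) + 545/279 = -4 + 545/279 = -571/279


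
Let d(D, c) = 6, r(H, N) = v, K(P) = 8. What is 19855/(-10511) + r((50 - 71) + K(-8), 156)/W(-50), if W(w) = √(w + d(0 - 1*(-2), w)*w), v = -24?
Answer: -19855/10511 + 12*I*√14/35 ≈ -1.889 + 1.2829*I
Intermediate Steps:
r(H, N) = -24
W(w) = √7*√w (W(w) = √(w + 6*w) = √(7*w) = √7*√w)
19855/(-10511) + r((50 - 71) + K(-8), 156)/W(-50) = 19855/(-10511) - 24*(-I*√14/70) = 19855*(-1/10511) - 24*(-I*√14/70) = -19855/10511 - 24*(-I*√14/70) = -19855/10511 - (-12)*I*√14/35 = -19855/10511 + 12*I*√14/35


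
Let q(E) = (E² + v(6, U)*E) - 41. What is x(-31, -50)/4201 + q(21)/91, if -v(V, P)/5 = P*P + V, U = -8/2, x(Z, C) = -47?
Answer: -8028187/382291 ≈ -21.000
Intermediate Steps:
U = -4 (U = -8*½ = -4)
v(V, P) = -5*V - 5*P² (v(V, P) = -5*(P*P + V) = -5*(P² + V) = -5*(V + P²) = -5*V - 5*P²)
q(E) = -41 + E² - 110*E (q(E) = (E² + (-5*6 - 5*(-4)²)*E) - 41 = (E² + (-30 - 5*16)*E) - 41 = (E² + (-30 - 80)*E) - 41 = (E² - 110*E) - 41 = -41 + E² - 110*E)
x(-31, -50)/4201 + q(21)/91 = -47/4201 + (-41 + 21² - 110*21)/91 = -47*1/4201 + (-41 + 441 - 2310)*(1/91) = -47/4201 - 1910*1/91 = -47/4201 - 1910/91 = -8028187/382291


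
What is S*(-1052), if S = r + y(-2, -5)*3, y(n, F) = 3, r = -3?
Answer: -6312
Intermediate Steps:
S = 6 (S = -3 + 3*3 = -3 + 9 = 6)
S*(-1052) = 6*(-1052) = -6312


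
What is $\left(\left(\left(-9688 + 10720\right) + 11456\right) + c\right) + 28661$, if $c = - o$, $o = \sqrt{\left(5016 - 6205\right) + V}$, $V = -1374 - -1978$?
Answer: $41149 - 3 i \sqrt{65} \approx 41149.0 - 24.187 i$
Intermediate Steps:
$V = 604$ ($V = -1374 + 1978 = 604$)
$o = 3 i \sqrt{65}$ ($o = \sqrt{\left(5016 - 6205\right) + 604} = \sqrt{-1189 + 604} = \sqrt{-585} = 3 i \sqrt{65} \approx 24.187 i$)
$c = - 3 i \sqrt{65} \approx - 24.187 i$
$\left(\left(\left(-9688 + 10720\right) + 11456\right) + c\right) + 28661 = \left(\left(\left(-9688 + 10720\right) + 11456\right) - 3 i \sqrt{65}\right) + 28661 = \left(\left(1032 + 11456\right) - 3 i \sqrt{65}\right) + 28661 = \left(12488 - 3 i \sqrt{65}\right) + 28661 = 41149 - 3 i \sqrt{65}$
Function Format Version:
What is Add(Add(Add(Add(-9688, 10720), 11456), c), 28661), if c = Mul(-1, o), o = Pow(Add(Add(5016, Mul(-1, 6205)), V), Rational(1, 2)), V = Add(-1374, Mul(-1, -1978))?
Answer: Add(41149, Mul(-3, I, Pow(65, Rational(1, 2)))) ≈ Add(41149., Mul(-24.187, I))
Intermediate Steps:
V = 604 (V = Add(-1374, 1978) = 604)
o = Mul(3, I, Pow(65, Rational(1, 2))) (o = Pow(Add(Add(5016, Mul(-1, 6205)), 604), Rational(1, 2)) = Pow(Add(Add(5016, -6205), 604), Rational(1, 2)) = Pow(Add(-1189, 604), Rational(1, 2)) = Pow(-585, Rational(1, 2)) = Mul(3, I, Pow(65, Rational(1, 2))) ≈ Mul(24.187, I))
c = Mul(-3, I, Pow(65, Rational(1, 2))) (c = Mul(-1, Mul(3, I, Pow(65, Rational(1, 2)))) = Mul(-3, I, Pow(65, Rational(1, 2))) ≈ Mul(-24.187, I))
Add(Add(Add(Add(-9688, 10720), 11456), c), 28661) = Add(Add(Add(Add(-9688, 10720), 11456), Mul(-3, I, Pow(65, Rational(1, 2)))), 28661) = Add(Add(Add(1032, 11456), Mul(-3, I, Pow(65, Rational(1, 2)))), 28661) = Add(Add(12488, Mul(-3, I, Pow(65, Rational(1, 2)))), 28661) = Add(41149, Mul(-3, I, Pow(65, Rational(1, 2))))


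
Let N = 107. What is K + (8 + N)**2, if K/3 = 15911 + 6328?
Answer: 79942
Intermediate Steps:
K = 66717 (K = 3*(15911 + 6328) = 3*22239 = 66717)
K + (8 + N)**2 = 66717 + (8 + 107)**2 = 66717 + 115**2 = 66717 + 13225 = 79942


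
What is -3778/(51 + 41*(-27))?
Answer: 1889/528 ≈ 3.5777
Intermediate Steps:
-3778/(51 + 41*(-27)) = -3778/(51 - 1107) = -3778/(-1056) = -3778*(-1/1056) = 1889/528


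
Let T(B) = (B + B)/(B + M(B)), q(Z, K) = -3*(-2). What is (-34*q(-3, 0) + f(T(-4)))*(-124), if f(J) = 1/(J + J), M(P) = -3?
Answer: 100967/4 ≈ 25242.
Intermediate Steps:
q(Z, K) = 6
T(B) = 2*B/(-3 + B) (T(B) = (B + B)/(B - 3) = (2*B)/(-3 + B) = 2*B/(-3 + B))
f(J) = 1/(2*J)
(-34*q(-3, 0) + f(T(-4)))*(-124) = (-34*6 + 1/(2*((2*(-4)/(-3 - 4)))))*(-124) = (-204 + 1/(2*((2*(-4)/(-7)))))*(-124) = (-204 + 1/(2*((2*(-4)*(-⅐)))))*(-124) = (-204 + 1/(2*(8/7)))*(-124) = (-204 + (½)*(7/8))*(-124) = (-204 + 7/16)*(-124) = -3257/16*(-124) = 100967/4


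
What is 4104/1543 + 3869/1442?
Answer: 11887835/2225006 ≈ 5.3428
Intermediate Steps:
4104/1543 + 3869/1442 = 11887835/2225006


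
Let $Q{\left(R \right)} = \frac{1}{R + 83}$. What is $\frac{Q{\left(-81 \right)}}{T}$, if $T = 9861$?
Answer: $\frac{1}{19722} \approx 5.0705 \cdot 10^{-5}$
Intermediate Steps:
$Q{\left(R \right)} = \frac{1}{83 + R}$
$\frac{Q{\left(-81 \right)}}{T} = \frac{1}{\left(83 - 81\right) 9861} = \frac{1}{2} \cdot \frac{1}{9861} = \frac{1}{19722}$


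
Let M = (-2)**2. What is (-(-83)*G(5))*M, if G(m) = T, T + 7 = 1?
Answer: -1992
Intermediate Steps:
T = -6 (T = -7 + 1 = -6)
G(m) = -6
M = 4
(-(-83)*G(5))*M = -(-83)*(-6)*4 = -83*6*4 = -498*4 = -1992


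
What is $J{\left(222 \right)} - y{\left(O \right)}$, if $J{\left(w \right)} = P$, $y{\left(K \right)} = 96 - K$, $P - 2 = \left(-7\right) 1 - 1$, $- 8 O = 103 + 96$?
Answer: $- \frac{1015}{8} \approx -126.88$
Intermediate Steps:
$O = - \frac{199}{8}$ ($O = - \frac{103 + 96}{8} = \left(- \frac{1}{8}\right) 199 = - \frac{199}{8} \approx -24.875$)
$P = -6$ ($P = 2 - 8 = -6$)
$J{\left(w \right)} = -6$
$J{\left(222 \right)} - y{\left(O \right)} = -6 - \left(96 - - \frac{199}{8}\right) = -6 - \left(96 + \frac{199}{8}\right) = -6 - \frac{967}{8} = - \frac{1015}{8}$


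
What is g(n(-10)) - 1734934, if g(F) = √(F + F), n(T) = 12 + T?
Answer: -1734932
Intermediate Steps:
g(F) = √2*√F (g(F) = √(2*F) = √2*√F)
g(n(-10)) - 1734934 = √2*√(12 - 10) - 1734934 = √2*√2 - 1734934 = 2 - 1734934 = -1734932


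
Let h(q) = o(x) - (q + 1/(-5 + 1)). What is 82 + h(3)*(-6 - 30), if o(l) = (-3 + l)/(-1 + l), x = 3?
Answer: 181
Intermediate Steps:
o(l) = (-3 + l)/(-1 + l)
h(q) = ¼ - q (h(q) = (-3 + 3)/(-1 + 3) - (q + 1/(-5 + 1)) = 0/2 - (q + 1/(-4)) = (½)*0 - (q - ¼) = 0 - (-¼ + q) = 0 + (¼ - q) = ¼ - q)
82 + h(3)*(-6 - 30) = 82 + (¼ - 1*3)*(-6 - 30) = 82 + (¼ - 3)*(-36) = 82 - 11/4*(-36) = 82 + 99 = 181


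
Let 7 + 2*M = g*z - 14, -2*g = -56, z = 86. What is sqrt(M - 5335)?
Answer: I*sqrt(16566)/2 ≈ 64.354*I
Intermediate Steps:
g = 28 (g = -1/2*(-56) = 28)
M = 2387/2 (M = -7/2 + (28*86 - 14)/2 = -7/2 + (2408 - 14)/2 = -7/2 + (1/2)*2394 = -7/2 + 1197 = 2387/2 ≈ 1193.5)
sqrt(M - 5335) = sqrt(2387/2 - 5335) = sqrt(-8283/2) = I*sqrt(16566)/2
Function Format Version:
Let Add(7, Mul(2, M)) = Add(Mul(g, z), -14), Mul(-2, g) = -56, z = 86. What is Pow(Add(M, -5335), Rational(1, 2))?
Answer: Mul(Rational(1, 2), I, Pow(16566, Rational(1, 2))) ≈ Mul(64.354, I)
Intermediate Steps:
g = 28 (g = Mul(Rational(-1, 2), -56) = 28)
M = Rational(2387, 2) (M = Add(Rational(-7, 2), Mul(Rational(1, 2), Add(Mul(28, 86), -14))) = Add(Rational(-7, 2), Mul(Rational(1, 2), Add(2408, -14))) = Add(Rational(-7, 2), Mul(Rational(1, 2), 2394)) = Add(Rational(-7, 2), 1197) = Rational(2387, 2) ≈ 1193.5)
Pow(Add(M, -5335), Rational(1, 2)) = Pow(Add(Rational(2387, 2), -5335), Rational(1, 2)) = Pow(Rational(-8283, 2), Rational(1, 2)) = Mul(Rational(1, 2), I, Pow(16566, Rational(1, 2)))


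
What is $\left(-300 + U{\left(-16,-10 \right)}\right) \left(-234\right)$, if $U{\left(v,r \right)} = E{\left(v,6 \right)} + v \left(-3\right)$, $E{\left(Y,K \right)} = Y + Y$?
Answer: $66456$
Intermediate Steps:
$E{\left(Y,K \right)} = 2 Y$
$U{\left(v,r \right)} = - v$ ($U{\left(v,r \right)} = 2 v + v \left(-3\right) = 2 v - 3 v = - v$)
$\left(-300 + U{\left(-16,-10 \right)}\right) \left(-234\right) = \left(-300 - -16\right) \left(-234\right) = \left(-300 + 16\right) \left(-234\right) = \left(-284\right) \left(-234\right) = 66456$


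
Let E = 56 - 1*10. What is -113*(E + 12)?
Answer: -6554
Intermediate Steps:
E = 46 (E = 56 - 10 = 46)
-113*(E + 12) = -113*(46 + 12) = -113*58 = -6554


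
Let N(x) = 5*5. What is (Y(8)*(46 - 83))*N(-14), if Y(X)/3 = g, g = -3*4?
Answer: 33300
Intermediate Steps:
g = -12
Y(X) = -36 (Y(X) = 3*(-12) = -36)
N(x) = 25
(Y(8)*(46 - 83))*N(-14) = -36*(46 - 83)*25 = -36*(-37)*25 = 1332*25 = 33300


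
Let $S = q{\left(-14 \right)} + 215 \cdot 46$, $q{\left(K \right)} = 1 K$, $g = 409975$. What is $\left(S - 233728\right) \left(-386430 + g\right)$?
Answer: $-5270595340$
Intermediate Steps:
$q{\left(K \right)} = K$
$S = 9876$ ($S = -14 + 215 \cdot 46 = -14 + 9890 = 9876$)
$\left(S - 233728\right) \left(-386430 + g\right) = \left(9876 - 233728\right) \left(-386430 + 409975\right) = \left(-223852\right) 23545 = -5270595340$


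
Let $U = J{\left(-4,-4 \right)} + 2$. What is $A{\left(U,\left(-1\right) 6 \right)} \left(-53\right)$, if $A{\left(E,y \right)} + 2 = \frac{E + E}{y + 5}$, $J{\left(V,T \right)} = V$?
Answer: $-106$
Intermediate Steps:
$U = -2$ ($U = -4 + 2 = -2$)
$A{\left(E,y \right)} = -2 + \frac{2 E}{5 + y}$ ($A{\left(E,y \right)} = -2 + \frac{E + E}{y + 5} = -2 + \frac{2 E}{5 + y}$)
$A{\left(U,\left(-1\right) 6 \right)} \left(-53\right) = \frac{2 \left(-5 - 2 - \left(-1\right) 6\right)}{5 - 6} \left(-53\right) = \frac{2 \left(-5 - 2 - -6\right)}{5 - 6} \left(-53\right) = \frac{2 \left(-5 - 2 + 6\right)}{-1} \left(-53\right) = 2 \left(-1\right) \left(-1\right) \left(-53\right) = 2 \left(-53\right) = -106$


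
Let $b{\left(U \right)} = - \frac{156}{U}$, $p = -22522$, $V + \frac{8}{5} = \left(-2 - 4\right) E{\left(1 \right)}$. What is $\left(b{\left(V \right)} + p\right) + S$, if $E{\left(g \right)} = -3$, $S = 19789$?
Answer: $- \frac{112443}{41} \approx -2742.5$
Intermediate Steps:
$V = \frac{82}{5}$ ($V = - \frac{8}{5} + \left(-2 - 4\right) \left(-3\right) = - \frac{8}{5} - -18 = - \frac{8}{5} + 18 = \frac{82}{5} \approx 16.4$)
$\left(b{\left(V \right)} + p\right) + S = \left(- \frac{156}{\frac{82}{5}} - 22522\right) + 19789 = \left(\left(-156\right) \frac{5}{82} - 22522\right) + 19789 = \left(- \frac{390}{41} - 22522\right) + 19789 = - \frac{923792}{41} + 19789 = - \frac{112443}{41}$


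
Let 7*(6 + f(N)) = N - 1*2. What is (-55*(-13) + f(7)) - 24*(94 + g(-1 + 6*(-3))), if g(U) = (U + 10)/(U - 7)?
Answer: -141468/91 ≈ -1554.6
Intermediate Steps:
f(N) = -44/7 + N/7 (f(N) = -6 + (N - 1*2)/7 = -6 + (N - 2)/7 = -6 + (-2 + N)/7 = -6 + (-2/7 + N/7) = -44/7 + N/7)
g(U) = (10 + U)/(-7 + U)
(-55*(-13) + f(7)) - 24*(94 + g(-1 + 6*(-3))) = (-55*(-13) + (-44/7 + (1/7)*7)) - 24*(94 + (10 + (-1 + 6*(-3)))/(-7 + (-1 + 6*(-3)))) = (715 + (-44/7 + 1)) - 24*(94 + (10 + (-1 - 18))/(-7 + (-1 - 18))) = (715 - 37/7) - 24*(94 + (10 - 19)/(-7 - 19)) = 4968/7 - 24*(94 - 9/(-26)) = 4968/7 - 24*(94 - 1/26*(-9)) = 4968/7 - 24*(94 + 9/26) = 4968/7 - 24*2453/26 = 4968/7 - 1*29436/13 = 4968/7 - 29436/13 = -141468/91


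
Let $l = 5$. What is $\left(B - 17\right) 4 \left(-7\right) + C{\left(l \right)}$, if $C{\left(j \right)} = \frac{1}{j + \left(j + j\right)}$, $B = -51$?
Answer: $\frac{28561}{15} \approx 1904.1$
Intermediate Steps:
$C{\left(j \right)} = \frac{1}{3 j}$ ($C{\left(j \right)} = \frac{1}{j + 2 j} = \frac{1}{3 j}$)
$\left(B - 17\right) 4 \left(-7\right) + C{\left(l \right)} = \left(-51 - 17\right) 4 \left(-7\right) + \frac{1}{3 \cdot 5} = \left(-51 - 17\right) \left(-28\right) + \frac{1}{3} \cdot \frac{1}{5} = \left(-68\right) \left(-28\right) + \frac{1}{15} = 1904 + \frac{1}{15} = \frac{28561}{15}$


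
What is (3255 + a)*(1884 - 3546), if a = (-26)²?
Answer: -6533322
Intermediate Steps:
a = 676
(3255 + a)*(1884 - 3546) = (3255 + 676)*(1884 - 3546) = 3931*(-1662) = -6533322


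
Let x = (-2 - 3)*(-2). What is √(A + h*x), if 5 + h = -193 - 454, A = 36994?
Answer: 3*√3386 ≈ 174.57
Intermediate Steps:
h = -652 (h = -5 + (-193 - 454) = -5 - 647 = -652)
x = 10 (x = -5*(-2) = 10)
√(A + h*x) = √(36994 - 652*10) = √(36994 - 6520) = √30474 = 3*√3386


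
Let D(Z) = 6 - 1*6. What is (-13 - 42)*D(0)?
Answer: 0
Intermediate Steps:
D(Z) = 0 (D(Z) = 6 - 6 = 0)
(-13 - 42)*D(0) = (-13 - 42)*0 = -55*0 = 0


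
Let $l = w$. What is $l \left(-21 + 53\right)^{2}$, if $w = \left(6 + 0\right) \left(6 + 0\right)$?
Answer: $36864$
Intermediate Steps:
$w = 36$ ($w = 6 \cdot 6 = 36$)
$l = 36$
$l \left(-21 + 53\right)^{2} = 36 \left(-21 + 53\right)^{2} = 36 \cdot 32^{2} = 36 \cdot 1024 = 36864$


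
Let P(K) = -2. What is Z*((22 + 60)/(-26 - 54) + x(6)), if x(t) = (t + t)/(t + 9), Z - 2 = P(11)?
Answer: 0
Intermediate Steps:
Z = 0 (Z = 2 - 2 = 0)
x(t) = 2*t/(9 + t) (x(t) = (2*t)/(9 + t) = 2*t/(9 + t))
Z*((22 + 60)/(-26 - 54) + x(6)) = 0*((22 + 60)/(-26 - 54) + 2*6/(9 + 6)) = 0*(82/(-80) + 2*6/15) = 0*(82*(-1/80) + 2*6*(1/15)) = 0*(-41/40 + 4/5) = 0*(-9/40) = 0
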